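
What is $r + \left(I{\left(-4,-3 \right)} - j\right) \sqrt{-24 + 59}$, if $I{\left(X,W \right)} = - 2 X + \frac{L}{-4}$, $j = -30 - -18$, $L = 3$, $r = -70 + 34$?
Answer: $-36 + \frac{77 \sqrt{35}}{4} \approx 77.885$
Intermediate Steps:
$r = -36$
$j = -12$ ($j = -30 + 18 = -12$)
$I{\left(X,W \right)} = - \frac{3}{4} - 2 X$ ($I{\left(X,W \right)} = - 2 X + \frac{3}{-4} = - 2 X + 3 \left(- \frac{1}{4}\right) = - 2 X - \frac{3}{4} = - \frac{3}{4} - 2 X$)
$r + \left(I{\left(-4,-3 \right)} - j\right) \sqrt{-24 + 59} = -36 + \left(\left(- \frac{3}{4} - -8\right) - -12\right) \sqrt{-24 + 59} = -36 + \left(\left(- \frac{3}{4} + 8\right) + 12\right) \sqrt{35} = -36 + \left(\frac{29}{4} + 12\right) \sqrt{35} = -36 + \frac{77 \sqrt{35}}{4}$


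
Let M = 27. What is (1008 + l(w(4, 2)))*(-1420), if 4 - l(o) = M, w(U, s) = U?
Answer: -1398700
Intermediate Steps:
l(o) = -23 (l(o) = 4 - 1*27 = 4 - 27 = -23)
(1008 + l(w(4, 2)))*(-1420) = (1008 - 23)*(-1420) = 985*(-1420) = -1398700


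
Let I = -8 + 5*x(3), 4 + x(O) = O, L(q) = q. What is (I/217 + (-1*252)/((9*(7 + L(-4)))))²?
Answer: 37393225/423801 ≈ 88.233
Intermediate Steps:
x(O) = -4 + O
I = -13 (I = -8 + 5*(-4 + 3) = -8 + 5*(-1) = -8 - 5 = -13)
(I/217 + (-1*252)/((9*(7 + L(-4)))))² = (-13/217 + (-1*252)/((9*(7 - 4))))² = (-13*1/217 - 252/(9*3))² = (-13/217 - 252/27)² = (-13/217 - 252*1/27)² = (-13/217 - 28/3)² = (-6115/651)² = 37393225/423801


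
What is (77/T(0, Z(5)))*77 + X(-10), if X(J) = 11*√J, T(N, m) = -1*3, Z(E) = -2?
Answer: -5929/3 + 11*I*√10 ≈ -1976.3 + 34.785*I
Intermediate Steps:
T(N, m) = -3
(77/T(0, Z(5)))*77 + X(-10) = (77/(-3))*77 + 11*√(-10) = (77*(-⅓))*77 + 11*(I*√10) = -77/3*77 + 11*I*√10 = -5929/3 + 11*I*√10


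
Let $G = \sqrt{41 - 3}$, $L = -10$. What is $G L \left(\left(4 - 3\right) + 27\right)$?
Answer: $- 280 \sqrt{38} \approx -1726.0$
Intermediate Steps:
$G = \sqrt{38} \approx 6.1644$
$G L \left(\left(4 - 3\right) + 27\right) = \sqrt{38} \left(-10\right) \left(\left(4 - 3\right) + 27\right) = - 10 \sqrt{38} \left(1 + 27\right) = - 10 \sqrt{38} \cdot 28 = - 280 \sqrt{38}$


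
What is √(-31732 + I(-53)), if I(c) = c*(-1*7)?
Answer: I*√31361 ≈ 177.09*I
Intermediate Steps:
I(c) = -7*c (I(c) = c*(-7) = -7*c)
√(-31732 + I(-53)) = √(-31732 - 7*(-53)) = √(-31732 + 371) = √(-31361) = I*√31361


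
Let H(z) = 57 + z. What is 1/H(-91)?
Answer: -1/34 ≈ -0.029412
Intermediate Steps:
1/H(-91) = 1/(57 - 91) = 1/(-34) = -1/34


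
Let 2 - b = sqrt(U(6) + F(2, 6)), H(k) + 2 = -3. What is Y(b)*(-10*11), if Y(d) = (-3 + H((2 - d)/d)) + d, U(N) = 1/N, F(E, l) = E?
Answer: 660 + 55*sqrt(78)/3 ≈ 821.92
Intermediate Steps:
H(k) = -5 (H(k) = -2 - 3 = -5)
b = 2 - sqrt(78)/6 (b = 2 - sqrt(1/6 + 2) = 2 - sqrt(13/6) = 2 - sqrt(78)/6 ≈ 0.52804)
Y(d) = -8 + d (Y(d) = (-3 - 5) + d = -8 + d)
Y(b)*(-10*11) = (-8 + (2 - sqrt(78)/6))*(-10*11) = (-6 - sqrt(78)/6)*(-110) = 660 + 55*sqrt(78)/3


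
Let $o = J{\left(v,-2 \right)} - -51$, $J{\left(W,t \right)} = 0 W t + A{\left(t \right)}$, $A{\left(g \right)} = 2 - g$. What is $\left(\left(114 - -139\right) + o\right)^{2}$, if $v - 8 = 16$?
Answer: $94864$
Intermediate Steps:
$v = 24$ ($v = 8 + 16 = 24$)
$J{\left(W,t \right)} = 2 - t$ ($J{\left(W,t \right)} = 0 W t - \left(-2 + t\right) = 0 t - \left(-2 + t\right) = 0 - \left(-2 + t\right) = 2 - t$)
$o = 55$ ($o = \left(2 - -2\right) - -51 = \left(2 + 2\right) + 51 = 4 + 51 = 55$)
$\left(\left(114 - -139\right) + o\right)^{2} = \left(\left(114 - -139\right) + 55\right)^{2} = \left(\left(114 + 139\right) + 55\right)^{2} = \left(253 + 55\right)^{2} = 308^{2} = 94864$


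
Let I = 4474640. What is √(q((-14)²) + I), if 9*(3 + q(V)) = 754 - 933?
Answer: √40271554/3 ≈ 2115.3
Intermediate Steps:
q(V) = -206/9 (q(V) = -3 + (754 - 933)/9 = -3 + (⅑)*(-179) = -3 - 179/9 = -206/9)
√(q((-14)²) + I) = √(-206/9 + 4474640) = √(40271554/9) = √40271554/3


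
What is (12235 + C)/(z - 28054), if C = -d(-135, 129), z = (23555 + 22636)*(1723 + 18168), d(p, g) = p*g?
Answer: 29650/918757127 ≈ 3.2272e-5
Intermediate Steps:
d(p, g) = g*p
z = 918785181 (z = 46191*19891 = 918785181)
C = 17415 (C = -129*(-135) = -1*(-17415) = 17415)
(12235 + C)/(z - 28054) = (12235 + 17415)/(918785181 - 28054) = 29650/918757127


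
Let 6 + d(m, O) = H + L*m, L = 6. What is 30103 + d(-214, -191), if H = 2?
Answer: 28815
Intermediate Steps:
d(m, O) = -4 + 6*m (d(m, O) = -6 + (2 + 6*m) = -4 + 6*m)
30103 + d(-214, -191) = 30103 + (-4 + 6*(-214)) = 30103 + (-4 - 1284) = 30103 - 1288 = 28815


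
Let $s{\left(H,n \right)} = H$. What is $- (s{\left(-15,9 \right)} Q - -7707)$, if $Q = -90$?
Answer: $-9057$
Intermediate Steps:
$- (s{\left(-15,9 \right)} Q - -7707) = - (\left(-15\right) \left(-90\right) - -7707) = - (1350 + 7707) = \left(-1\right) 9057 = -9057$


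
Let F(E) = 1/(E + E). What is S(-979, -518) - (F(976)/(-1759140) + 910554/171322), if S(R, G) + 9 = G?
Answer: -156578437402313059/294146277886080 ≈ -532.31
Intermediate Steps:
F(E) = 1/(2*E)
S(R, G) = -9 + G
S(-979, -518) - (F(976)/(-1759140) + 910554/171322) = (-9 - 518) - (((1/2)/976)/(-1759140) + 910554/171322) = -527 - (((1/2)*(1/976))*(-1/1759140) + 910554*(1/171322)) = -527 - ((1/1952)*(-1/1759140) + 455277/85661) = -527 - (-1/3433841280 + 455277/85661) = -527 - 1*1563348956348899/294146277886080 = -527 - 1563348956348899/294146277886080 = -156578437402313059/294146277886080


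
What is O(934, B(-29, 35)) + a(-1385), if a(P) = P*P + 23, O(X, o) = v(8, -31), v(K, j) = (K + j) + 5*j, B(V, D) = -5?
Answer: 1918070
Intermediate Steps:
v(K, j) = K + 6*j
O(X, o) = -178 (O(X, o) = 8 + 6*(-31) = 8 - 186 = -178)
a(P) = 23 + P² (a(P) = P² + 23 = 23 + P²)
O(934, B(-29, 35)) + a(-1385) = -178 + (23 + (-1385)²) = -178 + (23 + 1918225) = -178 + 1918248 = 1918070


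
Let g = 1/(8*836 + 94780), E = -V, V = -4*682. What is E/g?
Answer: 276804704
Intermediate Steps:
V = -2728
E = 2728 (E = -1*(-2728) = 2728)
g = 1/101468 (g = 1/(6688 + 94780) = 1/101468 ≈ 9.8553e-6)
E/g = 2728/(1/101468) = 2728*101468 = 276804704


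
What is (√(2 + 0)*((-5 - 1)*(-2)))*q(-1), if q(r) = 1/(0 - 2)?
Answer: -6*√2 ≈ -8.4853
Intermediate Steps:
q(r) = -½ (q(r) = 1/(-2) = -½)
(√(2 + 0)*((-5 - 1)*(-2)))*q(-1) = (√(2 + 0)*((-5 - 1)*(-2)))*(-½) = (√2*(-6*(-2)))*(-½) = (√2*12)*(-½) = (12*√2)*(-½) = -6*√2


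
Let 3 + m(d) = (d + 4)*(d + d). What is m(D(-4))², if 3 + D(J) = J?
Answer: 1521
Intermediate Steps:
D(J) = -3 + J
m(d) = -3 + 2*d*(4 + d) (m(d) = -3 + (d + 4)*(d + d) = -3 + (4 + d)*(2*d) = -3 + 2*d*(4 + d))
m(D(-4))² = (-3 + 2*(-3 - 4)² + 8*(-3 - 4))² = (-3 + 2*(-7)² + 8*(-7))² = (-3 + 2*49 - 56)² = (-3 + 98 - 56)² = 39² = 1521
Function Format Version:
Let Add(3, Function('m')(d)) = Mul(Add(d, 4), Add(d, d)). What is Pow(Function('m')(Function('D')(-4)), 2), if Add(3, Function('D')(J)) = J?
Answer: 1521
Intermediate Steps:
Function('D')(J) = Add(-3, J)
Function('m')(d) = Add(-3, Mul(2, d, Add(4, d))) (Function('m')(d) = Add(-3, Mul(Add(d, 4), Add(d, d))) = Add(-3, Mul(Add(4, d), Mul(2, d))) = Add(-3, Mul(2, d, Add(4, d))))
Pow(Function('m')(Function('D')(-4)), 2) = Pow(Add(-3, Mul(2, Pow(Add(-3, -4), 2)), Mul(8, Add(-3, -4))), 2) = Pow(Add(-3, Mul(2, Pow(-7, 2)), Mul(8, -7)), 2) = Pow(Add(-3, Mul(2, 49), -56), 2) = Pow(Add(-3, 98, -56), 2) = Pow(39, 2) = 1521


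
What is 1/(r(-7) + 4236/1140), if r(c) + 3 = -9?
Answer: -95/787 ≈ -0.12071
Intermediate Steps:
r(c) = -12 (r(c) = -3 - 9 = -12)
1/(r(-7) + 4236/1140) = 1/(-12 + 4236/1140) = 1/(-12 + 4236*(1/1140)) = 1/(-12 + 353/95) = 1/(-787/95) = -95/787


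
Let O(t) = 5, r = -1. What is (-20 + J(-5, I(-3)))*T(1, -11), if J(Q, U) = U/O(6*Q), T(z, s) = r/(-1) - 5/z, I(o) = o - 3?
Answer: 424/5 ≈ 84.800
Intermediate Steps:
I(o) = -3 + o
T(z, s) = 1 - 5/z (T(z, s) = -1/(-1) - 5/z = -1*(-1) - 5/z = 1 - 5/z)
J(Q, U) = U/5
(-20 + J(-5, I(-3)))*T(1, -11) = (-20 + (-3 - 3)/5)*((-5 + 1)/1) = (-20 + (1/5)*(-6))*(1*(-4)) = (-20 - 6/5)*(-4) = -106/5*(-4) = 424/5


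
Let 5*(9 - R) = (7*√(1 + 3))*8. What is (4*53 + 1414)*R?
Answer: -108942/5 ≈ -21788.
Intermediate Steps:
R = -67/5 (R = 9 - 7*√(1 + 3)*8/5 = 9 - 7*√4*8/5 = 9 - 7*2*8/5 = 9 - 14*8/5 = 9 - ⅕*112 = 9 - 112/5 = -67/5 ≈ -13.400)
(4*53 + 1414)*R = (4*53 + 1414)*(-67/5) = (212 + 1414)*(-67/5) = 1626*(-67/5) = -108942/5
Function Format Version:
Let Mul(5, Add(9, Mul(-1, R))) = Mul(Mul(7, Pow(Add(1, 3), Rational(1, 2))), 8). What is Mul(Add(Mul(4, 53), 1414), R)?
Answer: Rational(-108942, 5) ≈ -21788.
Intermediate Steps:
R = Rational(-67, 5) (R = Add(9, Mul(Rational(-1, 5), Mul(Mul(7, Pow(Add(1, 3), Rational(1, 2))), 8))) = Add(9, Mul(Rational(-1, 5), Mul(Mul(7, Pow(4, Rational(1, 2))), 8))) = Add(9, Mul(Rational(-1, 5), Mul(Mul(7, 2), 8))) = Add(9, Mul(Rational(-1, 5), Mul(14, 8))) = Add(9, Mul(Rational(-1, 5), 112)) = Add(9, Rational(-112, 5)) = Rational(-67, 5) ≈ -13.400)
Mul(Add(Mul(4, 53), 1414), R) = Mul(Add(Mul(4, 53), 1414), Rational(-67, 5)) = Mul(Add(212, 1414), Rational(-67, 5)) = Mul(1626, Rational(-67, 5)) = Rational(-108942, 5)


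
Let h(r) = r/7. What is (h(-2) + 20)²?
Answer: 19044/49 ≈ 388.65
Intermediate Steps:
h(r) = r/7 (h(r) = r*(⅐) = r/7)
(h(-2) + 20)² = ((⅐)*(-2) + 20)² = (-2/7 + 20)² = (138/7)² = 19044/49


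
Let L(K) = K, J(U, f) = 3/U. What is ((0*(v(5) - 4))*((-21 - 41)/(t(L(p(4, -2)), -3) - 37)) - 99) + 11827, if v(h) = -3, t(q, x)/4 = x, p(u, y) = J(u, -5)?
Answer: 11728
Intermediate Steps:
p(u, y) = 3/u
t(q, x) = 4*x
((0*(v(5) - 4))*((-21 - 41)/(t(L(p(4, -2)), -3) - 37)) - 99) + 11827 = ((0*(-3 - 4))*((-21 - 41)/(4*(-3) - 37)) - 99) + 11827 = ((0*(-7))*(-62/(-12 - 37)) - 99) + 11827 = (0*(-62/(-49)) - 99) + 11827 = (0*(-62*(-1/49)) - 99) + 11827 = (0*(62/49) - 99) + 11827 = (0 - 99) + 11827 = -99 + 11827 = 11728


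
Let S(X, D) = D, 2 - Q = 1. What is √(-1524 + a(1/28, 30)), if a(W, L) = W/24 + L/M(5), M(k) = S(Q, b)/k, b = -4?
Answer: I*√44071734/168 ≈ 39.516*I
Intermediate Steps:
Q = 1 (Q = 2 - 1*1 = 2 - 1 = 1)
M(k) = -4/k
a(W, L) = -5*L/4 + W/24 (a(W, L) = W/24 + L/((-4/5)) = W*(1/24) + L/((-4*⅕)) = W/24 + L/(-⅘) = W/24 + L*(-5/4) = W/24 - 5*L/4 = -5*L/4 + W/24)
√(-1524 + a(1/28, 30)) = √(-1524 + (-5/4*30 + (1/24)/28)) = √(-1524 + (-75/2 + (1/24)*(1/28))) = √(-1524 + (-75/2 + 1/672)) = √(-1524 - 25199/672) = √(-1049327/672) = I*√44071734/168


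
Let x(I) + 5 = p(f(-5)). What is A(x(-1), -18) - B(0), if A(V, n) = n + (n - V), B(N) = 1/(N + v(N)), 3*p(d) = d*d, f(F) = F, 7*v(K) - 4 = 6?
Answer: -1201/30 ≈ -40.033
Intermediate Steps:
v(K) = 10/7 (v(K) = 4/7 + (1/7)*6 = 4/7 + 6/7 = 10/7)
p(d) = d**2/3 (p(d) = (d*d)/3 = d**2/3)
x(I) = 10/3 (x(I) = -5 + (1/3)*(-5)**2 = -5 + (1/3)*25 = -5 + 25/3 = 10/3)
B(N) = 1/(10/7 + N) (B(N) = 1/(N + 10/7) = 1/(10/7 + N))
A(V, n) = -V + 2*n
A(x(-1), -18) - B(0) = (-1*10/3 + 2*(-18)) - 7/(10 + 7*0) = (-10/3 - 36) - 7/(10 + 0) = -118/3 - 7/10 = -1201/30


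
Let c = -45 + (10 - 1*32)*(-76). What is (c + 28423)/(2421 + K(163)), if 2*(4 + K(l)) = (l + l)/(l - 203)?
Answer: 1202000/96517 ≈ 12.454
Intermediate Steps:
c = 1627 (c = -45 + (10 - 32)*(-76) = -45 - 22*(-76) = -45 + 1672 = 1627)
K(l) = -4 + l/(-203 + l) (K(l) = -4 + ((l + l)/(l - 203))/2 = -4 + ((2*l)/(-203 + l))/2 = -4 + (2*l/(-203 + l))/2 = -4 + l/(-203 + l))
(c + 28423)/(2421 + K(163)) = (1627 + 28423)/(2421 + (812 - 3*163)/(-203 + 163)) = 30050/(2421 + (812 - 489)/(-40)) = 30050/(2421 - 1/40*323) = 30050/(2421 - 323/40) = 30050/(96517/40) = 30050*(40/96517) = 1202000/96517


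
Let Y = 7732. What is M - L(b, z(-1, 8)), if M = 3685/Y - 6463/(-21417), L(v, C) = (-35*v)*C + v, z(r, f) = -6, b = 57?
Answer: -1991497133027/165596244 ≈ -12026.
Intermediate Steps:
L(v, C) = v - 35*C*v (L(v, C) = -35*C*v + v = v - 35*C*v)
M = 128893561/165596244 (M = 3685/7732 - 6463/(-21417) = 3685*(1/7732) - 6463*(-1/21417) = 3685/7732 + 6463/21417 = 128893561/165596244 ≈ 0.77836)
M - L(b, z(-1, 8)) = 128893561/165596244 - 57*(1 - 35*(-6)) = 128893561/165596244 - 57*(1 + 210) = 128893561/165596244 - 57*211 = 128893561/165596244 - 1*12027 = 128893561/165596244 - 12027 = -1991497133027/165596244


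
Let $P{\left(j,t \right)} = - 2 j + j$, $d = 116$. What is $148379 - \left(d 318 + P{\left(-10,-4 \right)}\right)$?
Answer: $111481$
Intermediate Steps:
$P{\left(j,t \right)} = - j$
$148379 - \left(d 318 + P{\left(-10,-4 \right)}\right) = 148379 - \left(116 \cdot 318 - -10\right) = 148379 - \left(36888 + 10\right) = 148379 - 36898 = 111481$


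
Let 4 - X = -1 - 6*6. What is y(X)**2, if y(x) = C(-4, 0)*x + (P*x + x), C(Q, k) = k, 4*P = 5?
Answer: 136161/16 ≈ 8510.1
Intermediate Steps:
P = 5/4 (P = (1/4)*5 = 5/4 ≈ 1.2500)
X = 41 (X = 4 - (-1 - 6*6) = 4 - (-1 - 2*18) = 4 - (-1 - 36) = 4 - 1*(-37) = 4 + 37 = 41)
y(x) = 9*x/4 (y(x) = 0*x + (5*x/4 + x) = 0 + 9*x/4 = 9*x/4)
y(X)**2 = ((9/4)*41)**2 = (369/4)**2 = 136161/16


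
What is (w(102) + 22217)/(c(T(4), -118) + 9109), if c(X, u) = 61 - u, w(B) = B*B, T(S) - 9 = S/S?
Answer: 32621/9288 ≈ 3.5122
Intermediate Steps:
T(S) = 10 (T(S) = 9 + S/S = 9 + 1 = 10)
w(B) = B²
(w(102) + 22217)/(c(T(4), -118) + 9109) = (102² + 22217)/((61 - 1*(-118)) + 9109) = (10404 + 22217)/((61 + 118) + 9109) = 32621/(179 + 9109) = 32621/9288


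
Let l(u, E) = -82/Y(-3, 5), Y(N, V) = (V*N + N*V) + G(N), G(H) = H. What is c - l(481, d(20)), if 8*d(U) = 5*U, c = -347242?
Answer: -11459068/33 ≈ -3.4724e+5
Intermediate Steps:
Y(N, V) = N + 2*N*V (Y(N, V) = (V*N + N*V) + N = (N*V + N*V) + N = 2*N*V + N = N + 2*N*V)
d(U) = 5*U/8 (d(U) = (5*U)/8 = 5*U/8)
l(u, E) = 82/33 (l(u, E) = -82*(-1/(3*(1 + 2*5))) = -82*(-1/(3*(1 + 10))) = -82/((-3*11)) = -82/(-33) = -82*(-1/33) = 82/33)
c - l(481, d(20)) = -347242 - 1*82/33 = -347242 - 82/33 = -11459068/33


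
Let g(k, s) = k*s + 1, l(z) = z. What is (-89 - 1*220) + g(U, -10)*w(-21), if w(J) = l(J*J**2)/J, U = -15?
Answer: 66282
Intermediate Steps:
g(k, s) = 1 + k*s
w(J) = J**2 (w(J) = (J*J**2)/J = J**3/J = J**2)
(-89 - 1*220) + g(U, -10)*w(-21) = (-89 - 1*220) + (1 - 15*(-10))*(-21)**2 = (-89 - 220) + (1 + 150)*441 = -309 + 151*441 = -309 + 66591 = 66282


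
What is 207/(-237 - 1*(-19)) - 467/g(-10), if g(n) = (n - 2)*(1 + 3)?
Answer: 45935/5232 ≈ 8.7796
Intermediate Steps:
g(n) = -8 + 4*n (g(n) = (-2 + n)*4 = -8 + 4*n)
207/(-237 - 1*(-19)) - 467/g(-10) = 207/(-237 - 1*(-19)) - 467/(-8 + 4*(-10)) = 207/(-237 + 19) - 467/(-8 - 40) = 207/(-218) - 467/(-48) = 207*(-1/218) - 467*(-1/48) = -207/218 + 467/48 = 45935/5232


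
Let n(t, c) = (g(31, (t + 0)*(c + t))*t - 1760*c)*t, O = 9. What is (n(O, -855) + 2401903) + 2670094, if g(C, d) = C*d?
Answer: -503557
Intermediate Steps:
n(t, c) = t*(-1760*c + 31*t²*(c + t)) (n(t, c) = ((31*((t + 0)*(c + t)))*t - 1760*c)*t = ((31*(t*(c + t)))*t - 1760*c)*t = ((31*t*(c + t))*t - 1760*c)*t = (31*t²*(c + t) - 1760*c)*t = (-1760*c + 31*t²*(c + t))*t = t*(-1760*c + 31*t²*(c + t)))
(n(O, -855) + 2401903) + 2670094 = (-1*9*(1760*(-855) - 31*9²*(-855 + 9)) + 2401903) + 2670094 = (-1*9*(-1504800 - 31*81*(-846)) + 2401903) + 2670094 = (-1*9*(-1504800 + 2124306) + 2401903) + 2670094 = (-1*9*619506 + 2401903) + 2670094 = (-5575554 + 2401903) + 2670094 = -3173651 + 2670094 = -503557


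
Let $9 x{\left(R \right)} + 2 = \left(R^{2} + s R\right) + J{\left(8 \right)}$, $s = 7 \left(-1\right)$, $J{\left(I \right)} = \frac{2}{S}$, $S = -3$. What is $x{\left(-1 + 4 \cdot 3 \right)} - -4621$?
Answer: $\frac{124891}{27} \approx 4625.6$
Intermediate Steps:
$J{\left(I \right)} = - \frac{2}{3}$ ($J{\left(I \right)} = \frac{2}{-3} = 2 \left(- \frac{1}{3}\right) = - \frac{2}{3}$)
$s = -7$
$x{\left(R \right)} = - \frac{8}{27} - \frac{7 R}{9} + \frac{R^{2}}{9}$ ($x{\left(R \right)} = - \frac{2}{9} + \frac{\left(R^{2} - 7 R\right) - \frac{2}{3}}{9} = - \frac{2}{9} + \frac{- \frac{2}{3} + R^{2} - 7 R}{9} = - \frac{2}{9} - \left(\frac{2}{27} - \frac{R^{2}}{9} + \frac{7 R}{9}\right) = - \frac{8}{27} - \frac{7 R}{9} + \frac{R^{2}}{9}$)
$x{\left(-1 + 4 \cdot 3 \right)} - -4621 = \left(- \frac{8}{27} - \frac{7 \left(-1 + 4 \cdot 3\right)}{9} + \frac{\left(-1 + 4 \cdot 3\right)^{2}}{9}\right) - -4621 = \left(- \frac{8}{27} - \frac{7 \left(-1 + 12\right)}{9} + \frac{\left(-1 + 12\right)^{2}}{9}\right) + 4621 = \left(- \frac{8}{27} - \frac{77}{9} + \frac{11^{2}}{9}\right) + 4621 = \left(- \frac{8}{27} - \frac{77}{9} + \frac{1}{9} \cdot 121\right) + 4621 = \left(- \frac{8}{27} - \frac{77}{9} + \frac{121}{9}\right) + 4621 = \frac{124}{27} + 4621 = \frac{124891}{27}$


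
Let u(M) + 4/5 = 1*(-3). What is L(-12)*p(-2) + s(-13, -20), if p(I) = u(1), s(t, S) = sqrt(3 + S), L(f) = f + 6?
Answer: 114/5 + I*sqrt(17) ≈ 22.8 + 4.1231*I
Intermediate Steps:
L(f) = 6 + f
u(M) = -19/5 (u(M) = -4/5 + 1*(-3) = -4/5 - 3 = -19/5)
p(I) = -19/5
L(-12)*p(-2) + s(-13, -20) = (6 - 12)*(-19/5) + sqrt(3 - 20) = -6*(-19/5) + sqrt(-17) = 114/5 + I*sqrt(17)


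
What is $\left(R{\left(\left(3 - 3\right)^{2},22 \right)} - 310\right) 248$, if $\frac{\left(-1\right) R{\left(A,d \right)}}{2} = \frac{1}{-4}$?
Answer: $-76756$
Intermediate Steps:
$R{\left(A,d \right)} = \frac{1}{2}$ ($R{\left(A,d \right)} = - \frac{2}{-4} = \left(-2\right) \left(- \frac{1}{4}\right) = \frac{1}{2}$)
$\left(R{\left(\left(3 - 3\right)^{2},22 \right)} - 310\right) 248 = \left(\frac{1}{2} - 310\right) 248 = \left(- \frac{619}{2}\right) 248 = -76756$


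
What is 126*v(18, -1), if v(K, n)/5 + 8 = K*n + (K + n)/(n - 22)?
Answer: -387450/23 ≈ -16846.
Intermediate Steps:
v(K, n) = -40 + 5*K*n + 5*(K + n)/(-22 + n) (v(K, n) = -40 + 5*(K*n + (K + n)/(n - 22)) = -40 + 5*(K*n + (K + n)/(-22 + n)) = -40 + (5*K*n + 5*(K + n)/(-22 + n)) = -40 + 5*K*n + 5*(K + n)/(-22 + n))
126*v(18, -1) = 126*(5*(176 + 18 - 7*(-1) + 18*(-1)² - 22*18*(-1))/(-22 - 1)) = 126*(5*(176 + 18 + 7 + 18*1 + 396)/(-23)) = 126*(5*(-1/23)*(176 + 18 + 7 + 18 + 396)) = 126*(5*(-1/23)*615) = 126*(-3075/23) = -387450/23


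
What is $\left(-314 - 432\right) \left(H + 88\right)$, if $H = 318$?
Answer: $-302876$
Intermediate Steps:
$\left(-314 - 432\right) \left(H + 88\right) = \left(-314 - 432\right) \left(318 + 88\right) = \left(-746\right) 406 = -302876$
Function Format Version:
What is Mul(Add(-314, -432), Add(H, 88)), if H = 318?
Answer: -302876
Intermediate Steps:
Mul(Add(-314, -432), Add(H, 88)) = Mul(Add(-314, -432), Add(318, 88)) = Mul(-746, 406) = -302876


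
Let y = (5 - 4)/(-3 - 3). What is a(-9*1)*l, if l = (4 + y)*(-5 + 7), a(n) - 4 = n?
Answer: -115/3 ≈ -38.333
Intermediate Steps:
a(n) = 4 + n
y = -1/6 (y = 1/(-6) = 1*(-1/6) = -1/6 ≈ -0.16667)
l = 23/3 (l = (4 - 1/6)*(-5 + 7) = (23/6)*2 = 23/3 ≈ 7.6667)
a(-9*1)*l = (4 - 9*1)*(23/3) = (4 - 9)*(23/3) = -5*23/3 = -115/3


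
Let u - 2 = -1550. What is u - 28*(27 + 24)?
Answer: -2976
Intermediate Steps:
u = -1548 (u = 2 - 1550 = -1548)
u - 28*(27 + 24) = -1548 - 28*(27 + 24) = -1548 - 28*51 = -1548 - 1*1428 = -1548 - 1428 = -2976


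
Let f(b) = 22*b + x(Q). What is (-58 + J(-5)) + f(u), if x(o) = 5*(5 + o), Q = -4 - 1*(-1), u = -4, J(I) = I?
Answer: -141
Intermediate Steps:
Q = -3 (Q = -4 + 1 = -3)
x(o) = 25 + 5*o
f(b) = 10 + 22*b (f(b) = 22*b + (25 + 5*(-3)) = 22*b + (25 - 15) = 22*b + 10 = 10 + 22*b)
(-58 + J(-5)) + f(u) = (-58 - 5) + (10 + 22*(-4)) = -63 + (10 - 88) = -63 - 78 = -141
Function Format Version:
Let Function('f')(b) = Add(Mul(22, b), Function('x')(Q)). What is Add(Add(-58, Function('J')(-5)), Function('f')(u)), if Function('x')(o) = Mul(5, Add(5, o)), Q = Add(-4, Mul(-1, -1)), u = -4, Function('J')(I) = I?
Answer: -141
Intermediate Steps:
Q = -3 (Q = Add(-4, 1) = -3)
Function('x')(o) = Add(25, Mul(5, o))
Function('f')(b) = Add(10, Mul(22, b)) (Function('f')(b) = Add(Mul(22, b), Add(25, Mul(5, -3))) = Add(Mul(22, b), Add(25, -15)) = Add(Mul(22, b), 10) = Add(10, Mul(22, b)))
Add(Add(-58, Function('J')(-5)), Function('f')(u)) = Add(Add(-58, -5), Add(10, Mul(22, -4))) = Add(-63, Add(10, -88)) = Add(-63, -78) = -141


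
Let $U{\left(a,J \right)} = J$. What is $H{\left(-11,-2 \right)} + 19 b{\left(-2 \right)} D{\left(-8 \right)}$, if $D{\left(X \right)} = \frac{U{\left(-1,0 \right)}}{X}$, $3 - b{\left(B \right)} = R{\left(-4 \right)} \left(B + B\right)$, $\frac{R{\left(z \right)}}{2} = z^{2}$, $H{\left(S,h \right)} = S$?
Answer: $-11$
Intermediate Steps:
$R{\left(z \right)} = 2 z^{2}$
$b{\left(B \right)} = 3 - 64 B$ ($b{\left(B \right)} = 3 - 2 \left(-4\right)^{2} \left(B + B\right) = 3 - 2 \cdot 16 \cdot 2 B = 3 - 32 \cdot 2 B = 3 - 64 B$)
$D{\left(X \right)} = 0$ ($D{\left(X \right)} = \frac{0}{X} = 0$)
$H{\left(-11,-2 \right)} + 19 b{\left(-2 \right)} D{\left(-8 \right)} = -11 + 19 \left(3 - -128\right) 0 = -11 + 19 \left(3 + 128\right) 0 = -11 + 19 \cdot 131 \cdot 0 = -11 + 2489 \cdot 0 = -11 + 0 = -11$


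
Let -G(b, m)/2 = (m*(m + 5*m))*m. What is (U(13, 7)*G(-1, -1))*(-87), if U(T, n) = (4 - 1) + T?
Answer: -16704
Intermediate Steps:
U(T, n) = 3 + T
G(b, m) = -12*m**3 (G(b, m) = -2*m*(m + 5*m)*m = -2*m*(6*m)*m = -2*6*m**2*m = -12*m**3)
(U(13, 7)*G(-1, -1))*(-87) = ((3 + 13)*(-12*(-1)**3))*(-87) = (16*(-12*(-1)))*(-87) = (16*12)*(-87) = 192*(-87) = -16704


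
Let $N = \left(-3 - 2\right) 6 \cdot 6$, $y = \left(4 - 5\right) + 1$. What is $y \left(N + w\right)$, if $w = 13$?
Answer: $0$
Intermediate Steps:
$y = 0$ ($y = -1 + 1 = 0$)
$N = -180$ ($N = \left(-3 - 2\right) 6 \cdot 6 = \left(-5\right) 6 \cdot 6 = \left(-30\right) 6 = -180$)
$y \left(N + w\right) = 0 \left(-180 + 13\right) = 0 \left(-167\right) = 0$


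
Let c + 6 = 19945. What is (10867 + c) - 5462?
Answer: 25344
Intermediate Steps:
c = 19939 (c = -6 + 19945 = 19939)
(10867 + c) - 5462 = (10867 + 19939) - 5462 = 30806 - 5462 = 25344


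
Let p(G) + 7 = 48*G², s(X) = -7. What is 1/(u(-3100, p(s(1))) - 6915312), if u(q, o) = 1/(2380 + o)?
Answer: -4725/32674849199 ≈ -1.4461e-7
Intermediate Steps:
p(G) = -7 + 48*G²
1/(u(-3100, p(s(1))) - 6915312) = 1/(1/(2380 + (-7 + 48*(-7)²)) - 6915312) = 1/(1/(2380 + (-7 + 48*49)) - 6915312) = 1/(1/(2380 + (-7 + 2352)) - 6915312) = 1/(1/(2380 + 2345) - 6915312) = 1/(1/4725 - 6915312) = 1/(-32674849199/4725) = -4725/32674849199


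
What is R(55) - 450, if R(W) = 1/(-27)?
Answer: -12151/27 ≈ -450.04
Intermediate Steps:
R(W) = -1/27
R(55) - 450 = -1/27 - 450 = -12151/27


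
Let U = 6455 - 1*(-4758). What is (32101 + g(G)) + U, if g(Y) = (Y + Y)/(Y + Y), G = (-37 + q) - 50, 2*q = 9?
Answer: 43315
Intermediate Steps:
q = 9/2 (q = (½)*9 = 9/2 ≈ 4.5000)
G = -165/2 (G = (-37 + 9/2) - 50 = -65/2 - 50 = -165/2 ≈ -82.500)
g(Y) = 1 (g(Y) = (2*Y)/((2*Y)) = (2*Y)*(1/(2*Y)) = 1)
U = 11213 (U = 6455 + 4758 = 11213)
(32101 + g(G)) + U = (32101 + 1) + 11213 = 32102 + 11213 = 43315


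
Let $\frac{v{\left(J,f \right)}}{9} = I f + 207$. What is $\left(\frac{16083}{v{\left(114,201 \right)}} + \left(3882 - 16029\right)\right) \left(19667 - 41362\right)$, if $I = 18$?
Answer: $\frac{201592057432}{765} \approx 2.6352 \cdot 10^{8}$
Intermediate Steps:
$v{\left(J,f \right)} = 1863 + 162 f$ ($v{\left(J,f \right)} = 9 \left(18 f + 207\right) = 9 \left(207 + 18 f\right) = 1863 + 162 f$)
$\left(\frac{16083}{v{\left(114,201 \right)}} + \left(3882 - 16029\right)\right) \left(19667 - 41362\right) = \left(\frac{16083}{1863 + 162 \cdot 201} + \left(3882 - 16029\right)\right) \left(19667 - 41362\right) = \left(\frac{16083}{1863 + 32562} - 12147\right) \left(-21695\right) = \left(\frac{16083}{34425} - 12147\right) \left(-21695\right) = \left(16083 \cdot \frac{1}{34425} - 12147\right) \left(-21695\right) = \left(\frac{1787}{3825} - 12147\right) \left(-21695\right) = \left(- \frac{46460488}{3825}\right) \left(-21695\right) = \frac{201592057432}{765}$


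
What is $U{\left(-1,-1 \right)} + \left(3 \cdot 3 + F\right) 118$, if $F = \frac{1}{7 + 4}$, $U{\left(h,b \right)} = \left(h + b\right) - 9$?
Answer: $\frac{11679}{11} \approx 1061.7$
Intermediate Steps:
$U{\left(h,b \right)} = -9 + b + h$ ($U{\left(h,b \right)} = \left(b + h\right) - 9 = -9 + b + h$)
$F = \frac{1}{11} \approx 0.090909$
$U{\left(-1,-1 \right)} + \left(3 \cdot 3 + F\right) 118 = \left(-9 - 1 - 1\right) + \left(3 \cdot 3 + \frac{1}{11}\right) 118 = -11 + \left(9 + \frac{1}{11}\right) 118 = -11 + \frac{100}{11} \cdot 118 = -11 + \frac{11800}{11} = \frac{11679}{11}$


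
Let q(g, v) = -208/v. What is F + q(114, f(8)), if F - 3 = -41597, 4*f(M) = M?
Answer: -41698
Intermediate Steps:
f(M) = M/4
F = -41594 (F = 3 - 41597 = -41594)
F + q(114, f(8)) = -41594 - 208/((¼)*8) = -41594 - 208/2 = -41594 - 208*½ = -41594 - 104 = -41698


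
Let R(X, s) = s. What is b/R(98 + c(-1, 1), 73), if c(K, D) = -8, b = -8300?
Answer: -8300/73 ≈ -113.70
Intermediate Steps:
b/R(98 + c(-1, 1), 73) = -8300/73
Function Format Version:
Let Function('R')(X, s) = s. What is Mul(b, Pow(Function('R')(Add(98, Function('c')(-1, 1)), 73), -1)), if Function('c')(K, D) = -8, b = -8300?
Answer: Rational(-8300, 73) ≈ -113.70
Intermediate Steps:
Mul(b, Pow(Function('R')(Add(98, Function('c')(-1, 1)), 73), -1)) = Mul(-8300, Pow(73, -1)) = Mul(-8300, Rational(1, 73)) = Rational(-8300, 73)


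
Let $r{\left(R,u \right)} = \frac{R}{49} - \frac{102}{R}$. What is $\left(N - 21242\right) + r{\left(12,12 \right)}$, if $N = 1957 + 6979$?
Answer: $- \frac{1206797}{98} \approx -12314.0$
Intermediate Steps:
$r{\left(R,u \right)} = - \frac{102}{R} + \frac{R}{49}$ ($r{\left(R,u \right)} = R \frac{1}{49} - \frac{102}{R} = \frac{R}{49} - \frac{102}{R} = - \frac{102}{R} + \frac{R}{49}$)
$N = 8936$
$\left(N - 21242\right) + r{\left(12,12 \right)} = \left(8936 - 21242\right) + \left(- \frac{102}{12} + \frac{1}{49} \cdot 12\right) = \left(8936 - 21242\right) + \left(\left(-102\right) \frac{1}{12} + \frac{12}{49}\right) = -12306 + \left(- \frac{17}{2} + \frac{12}{49}\right) = -12306 - \frac{809}{98} = - \frac{1206797}{98}$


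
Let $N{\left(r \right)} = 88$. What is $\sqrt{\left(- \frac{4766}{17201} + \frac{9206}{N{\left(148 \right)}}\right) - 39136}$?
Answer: $\frac{i \sqrt{5589459499605135}}{378422} \approx 197.56 i$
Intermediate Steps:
$\sqrt{\left(- \frac{4766}{17201} + \frac{9206}{N{\left(148 \right)}}\right) - 39136} = \sqrt{\left(- \frac{4766}{17201} + \frac{9206}{88}\right) - 39136} = \sqrt{\left(\left(-4766\right) \frac{1}{17201} + 9206 \cdot \frac{1}{88}\right) - 39136} = \sqrt{\left(- \frac{4766}{17201} + \frac{4603}{44}\right) - 39136} = \sqrt{\frac{78966499}{756844} - 39136} = \sqrt{- \frac{29540880285}{756844}} = \frac{i \sqrt{5589459499605135}}{378422}$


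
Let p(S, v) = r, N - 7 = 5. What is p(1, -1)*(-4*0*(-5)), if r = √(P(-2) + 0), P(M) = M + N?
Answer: 0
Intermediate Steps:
N = 12 (N = 7 + 5 = 12)
P(M) = 12 + M (P(M) = M + 12 = 12 + M)
r = √10 (r = √((12 - 2) + 0) = √(10 + 0) = √10 ≈ 3.1623)
p(S, v) = √10
p(1, -1)*(-4*0*(-5)) = √10*(-4*0*(-5)) = √10*(0*(-5)) = √10*0 = 0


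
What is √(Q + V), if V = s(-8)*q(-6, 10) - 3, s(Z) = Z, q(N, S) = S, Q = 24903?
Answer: 2*√6205 ≈ 157.54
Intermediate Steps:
V = -83 (V = -8*10 - 3 = -80 - 3 = -83)
√(Q + V) = √(24903 - 83) = √24820 = 2*√6205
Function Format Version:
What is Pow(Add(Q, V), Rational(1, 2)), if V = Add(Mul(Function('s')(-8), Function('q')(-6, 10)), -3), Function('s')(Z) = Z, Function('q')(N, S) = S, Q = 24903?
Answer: Mul(2, Pow(6205, Rational(1, 2))) ≈ 157.54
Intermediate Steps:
V = -83 (V = Add(Mul(-8, 10), -3) = Add(-80, -3) = -83)
Pow(Add(Q, V), Rational(1, 2)) = Pow(Add(24903, -83), Rational(1, 2)) = Pow(24820, Rational(1, 2)) = Mul(2, Pow(6205, Rational(1, 2)))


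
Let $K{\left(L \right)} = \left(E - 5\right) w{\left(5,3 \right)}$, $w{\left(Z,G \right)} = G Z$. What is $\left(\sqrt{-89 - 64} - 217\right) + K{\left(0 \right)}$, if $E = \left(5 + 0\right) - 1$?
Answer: $-232 + 3 i \sqrt{17} \approx -232.0 + 12.369 i$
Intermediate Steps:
$E = 4$ ($E = 5 - 1 = 4$)
$K{\left(L \right)} = -15$ ($K{\left(L \right)} = \left(4 - 5\right) 3 \cdot 5 = \left(4 - 5\right) 15 = \left(-1\right) 15 = -15$)
$\left(\sqrt{-89 - 64} - 217\right) + K{\left(0 \right)} = \left(\sqrt{-89 - 64} - 217\right) - 15 = \left(\sqrt{-153} - 217\right) - 15 = \left(3 i \sqrt{17} - 217\right) - 15 = \left(-217 + 3 i \sqrt{17}\right) - 15 = -232 + 3 i \sqrt{17}$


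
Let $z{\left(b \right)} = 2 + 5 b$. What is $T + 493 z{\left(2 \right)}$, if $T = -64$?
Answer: $5852$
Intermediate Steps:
$T + 493 z{\left(2 \right)} = -64 + 493 \left(2 + 5 \cdot 2\right) = -64 + 493 \left(2 + 10\right) = -64 + 493 \cdot 12 = -64 + 5916 = 5852$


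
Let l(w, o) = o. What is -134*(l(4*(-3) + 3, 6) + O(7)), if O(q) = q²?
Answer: -7370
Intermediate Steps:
-134*(l(4*(-3) + 3, 6) + O(7)) = -134*(6 + 7²) = -134*(6 + 49) = -134*55 = -7370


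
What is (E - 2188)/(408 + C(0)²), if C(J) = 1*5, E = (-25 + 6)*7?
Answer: -2321/433 ≈ -5.3603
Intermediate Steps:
E = -133 (E = -19*7 = -133)
C(J) = 5
(E - 2188)/(408 + C(0)²) = (-133 - 2188)/(408 + 5²) = -2321/(408 + 25) = -2321/433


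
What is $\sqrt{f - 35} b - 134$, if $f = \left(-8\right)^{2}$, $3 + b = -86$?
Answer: $-134 - 89 \sqrt{29} \approx -613.28$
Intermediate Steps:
$b = -89$ ($b = -3 - 86 = -89$)
$f = 64$
$\sqrt{f - 35} b - 134 = \sqrt{64 - 35} \left(-89\right) - 134 = \sqrt{29} \left(-89\right) - 134 = - 89 \sqrt{29} - 134 = -134 - 89 \sqrt{29}$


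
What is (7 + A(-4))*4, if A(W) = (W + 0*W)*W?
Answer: 92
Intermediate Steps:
A(W) = W**2 (A(W) = (W + 0)*W = W*W = W**2)
(7 + A(-4))*4 = (7 + (-4)**2)*4 = (7 + 16)*4 = 23*4 = 92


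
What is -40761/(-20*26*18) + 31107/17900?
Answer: 5671019/930800 ≈ 6.0926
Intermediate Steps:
-40761/(-20*26*18) + 31107/17900 = -40761/((-520*18)) + 31107*(1/17900) = -40761/(-9360) + 31107/17900 = -40761*(-1/9360) + 31107/17900 = 4529/1040 + 31107/17900 = 5671019/930800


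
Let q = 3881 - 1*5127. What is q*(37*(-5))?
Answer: 230510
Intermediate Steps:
q = -1246 (q = 3881 - 5127 = -1246)
q*(37*(-5)) = -46102*(-5) = -1246*(-185) = 230510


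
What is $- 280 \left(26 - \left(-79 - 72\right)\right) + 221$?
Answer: $-49339$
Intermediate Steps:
$- 280 \left(26 - \left(-79 - 72\right)\right) + 221 = - 280 \left(26 - -151\right) + 221 = - 280 \left(26 + 151\right) + 221 = \left(-280\right) 177 + 221 = -49560 + 221 = -49339$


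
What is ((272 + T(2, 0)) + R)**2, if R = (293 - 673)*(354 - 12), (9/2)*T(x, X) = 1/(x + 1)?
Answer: 12261020477476/729 ≈ 1.6819e+10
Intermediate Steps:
T(x, X) = 2/(9*(1 + x)) (T(x, X) = 2/(9*(x + 1)) = 2/(9*(1 + x)))
R = -129960 (R = -380*342 = -129960)
((272 + T(2, 0)) + R)**2 = ((272 + 2/(9*(1 + 2))) - 129960)**2 = ((272 + (2/9)/3) - 129960)**2 = ((272 + (2/9)*(1/3)) - 129960)**2 = ((272 + 2/27) - 129960)**2 = (7346/27 - 129960)**2 = (-3501574/27)**2 = 12261020477476/729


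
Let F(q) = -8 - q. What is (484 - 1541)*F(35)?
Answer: 45451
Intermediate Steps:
(484 - 1541)*F(35) = (484 - 1541)*(-8 - 1*35) = -1057*(-8 - 35) = -1057*(-43) = 45451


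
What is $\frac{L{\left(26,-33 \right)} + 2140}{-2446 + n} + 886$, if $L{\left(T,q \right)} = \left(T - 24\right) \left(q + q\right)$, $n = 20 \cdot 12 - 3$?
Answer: $\frac{1955166}{2209} \approx 885.09$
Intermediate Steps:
$n = 237$ ($n = 240 - 3 = 237$)
$L{\left(T,q \right)} = 2 q \left(-24 + T\right)$ ($L{\left(T,q \right)} = \left(-24 + T\right) 2 q = 2 q \left(-24 + T\right)$)
$\frac{L{\left(26,-33 \right)} + 2140}{-2446 + n} + 886 = \frac{2 \left(-33\right) \left(-24 + 26\right) + 2140}{-2446 + 237} + 886 = \frac{2 \left(-33\right) 2 + 2140}{-2209} + 886 = \left(-132 + 2140\right) \left(- \frac{1}{2209}\right) + 886 = 2008 \left(- \frac{1}{2209}\right) + 886 = - \frac{2008}{2209} + 886 = \frac{1955166}{2209}$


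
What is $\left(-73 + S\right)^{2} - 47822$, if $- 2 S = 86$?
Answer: $-34366$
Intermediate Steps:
$S = -43$ ($S = \left(- \frac{1}{2}\right) 86 = -43$)
$\left(-73 + S\right)^{2} - 47822 = \left(-73 - 43\right)^{2} - 47822 = \left(-116\right)^{2} - 47822 = 13456 - 47822 = -34366$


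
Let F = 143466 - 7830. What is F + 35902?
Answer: 171538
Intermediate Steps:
F = 135636
F + 35902 = 135636 + 35902 = 171538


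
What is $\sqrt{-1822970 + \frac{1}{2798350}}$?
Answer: $\frac{i \sqrt{571009820809321066}}{559670} \approx 1350.2 i$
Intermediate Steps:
$\sqrt{-1822970 + \frac{1}{2798350}} = \sqrt{- \frac{5101308099499}{2798350}} = \frac{i \sqrt{571009820809321066}}{559670}$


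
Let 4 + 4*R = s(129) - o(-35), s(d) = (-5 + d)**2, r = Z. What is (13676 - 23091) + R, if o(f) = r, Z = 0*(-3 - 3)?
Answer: -5572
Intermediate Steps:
Z = 0 (Z = 0*(-6) = 0)
r = 0
o(f) = 0
R = 3843 (R = -1 + ((-5 + 129)**2 - 1*0)/4 = -1 + (124**2 + 0)/4 = -1 + (15376 + 0)/4 = -1 + (1/4)*15376 = -1 + 3844 = 3843)
(13676 - 23091) + R = (13676 - 23091) + 3843 = -9415 + 3843 = -5572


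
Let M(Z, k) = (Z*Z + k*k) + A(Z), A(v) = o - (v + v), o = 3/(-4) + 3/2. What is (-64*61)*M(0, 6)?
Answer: -143472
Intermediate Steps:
o = ¾ (o = 3*(-¼) + 3*(½) = -¾ + 3/2 = ¾ ≈ 0.75000)
A(v) = ¾ - 2*v (A(v) = ¾ - (v + v) = ¾ - 2*v)
M(Z, k) = ¾ + Z² + k² - 2*Z (M(Z, k) = (Z*Z + k*k) + (¾ - 2*Z) = (Z² + k²) + (¾ - 2*Z) = ¾ + Z² + k² - 2*Z)
(-64*61)*M(0, 6) = (-64*61)*(¾ + 0² + 6² - 2*0) = -3904*(¾ + 0 + 36 + 0) = -3904*147/4 = -143472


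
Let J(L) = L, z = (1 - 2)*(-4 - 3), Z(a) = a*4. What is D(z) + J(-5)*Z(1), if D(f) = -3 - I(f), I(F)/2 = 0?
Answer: -23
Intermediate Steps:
Z(a) = 4*a
I(F) = 0 (I(F) = 2*0 = 0)
z = 7 (z = -1*(-7) = 7)
D(f) = -3 (D(f) = -3 - 1*0 = -3 + 0 = -3)
D(z) + J(-5)*Z(1) = -3 - 20 = -23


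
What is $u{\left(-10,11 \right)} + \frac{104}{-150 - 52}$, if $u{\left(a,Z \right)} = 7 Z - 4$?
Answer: $\frac{7321}{101} \approx 72.485$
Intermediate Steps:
$u{\left(a,Z \right)} = -4 + 7 Z$
$u{\left(-10,11 \right)} + \frac{104}{-150 - 52} = \left(-4 + 7 \cdot 11\right) + \frac{104}{-150 - 52} = \left(-4 + 77\right) + \frac{104}{-202} = 73 + 104 \left(- \frac{1}{202}\right) = 73 - \frac{52}{101} = \frac{7321}{101}$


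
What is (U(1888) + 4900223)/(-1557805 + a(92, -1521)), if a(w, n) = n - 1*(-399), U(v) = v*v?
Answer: -8464767/1558927 ≈ -5.4299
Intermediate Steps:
U(v) = v**2
a(w, n) = 399 + n (a(w, n) = n + 399 = 399 + n)
(U(1888) + 4900223)/(-1557805 + a(92, -1521)) = (1888**2 + 4900223)/(-1557805 + (399 - 1521)) = (3564544 + 4900223)/(-1557805 - 1122) = 8464767/(-1558927) = 8464767*(-1/1558927) = -8464767/1558927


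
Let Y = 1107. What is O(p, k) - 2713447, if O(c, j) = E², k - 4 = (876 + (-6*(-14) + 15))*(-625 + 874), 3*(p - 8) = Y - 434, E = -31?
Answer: -2712486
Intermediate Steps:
p = 697/3 (p = 8 + (1107 - 434)/3 = 8 + (⅓)*673 = 8 + 673/3 = 697/3 ≈ 232.33)
k = 242779 (k = 4 + (876 + (-6*(-14) + 15))*(-625 + 874) = 4 + (876 + (84 + 15))*249 = 4 + (876 + 99)*249 = 4 + 975*249 = 4 + 242775 = 242779)
O(c, j) = 961 (O(c, j) = (-31)² = 961)
O(p, k) - 2713447 = 961 - 2713447 = -2712486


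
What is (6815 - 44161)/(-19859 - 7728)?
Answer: 37346/27587 ≈ 1.3538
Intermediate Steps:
(6815 - 44161)/(-19859 - 7728) = -37346/(-27587) = -37346*(-1/27587) = 37346/27587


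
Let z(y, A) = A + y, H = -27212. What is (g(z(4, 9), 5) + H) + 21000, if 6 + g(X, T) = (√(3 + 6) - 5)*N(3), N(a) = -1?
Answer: -6216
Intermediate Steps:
g(X, T) = -4 (g(X, T) = -6 + (√(3 + 6) - 5)*(-1) = -6 + (√9 - 5)*(-1) = -6 + (3 - 5)*(-1) = -6 - 2*(-1) = -6 + 2 = -4)
(g(z(4, 9), 5) + H) + 21000 = (-4 - 27212) + 21000 = -27216 + 21000 = -6216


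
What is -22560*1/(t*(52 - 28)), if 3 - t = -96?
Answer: -940/99 ≈ -9.4949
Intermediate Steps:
t = 99 (t = 3 - 1*(-96) = 3 + 96 = 99)
-22560*1/(t*(52 - 28)) = -22560*1/(99*(52 - 28)) = -22560/(99*24) = -22560/2376 = -22560*1/2376 = -940/99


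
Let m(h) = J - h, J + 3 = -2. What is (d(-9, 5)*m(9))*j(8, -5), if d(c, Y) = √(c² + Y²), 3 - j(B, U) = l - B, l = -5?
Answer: -224*√106 ≈ -2306.2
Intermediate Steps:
J = -5 (J = -3 - 2 = -5)
j(B, U) = 8 + B (j(B, U) = 3 - (-5 - B) = 3 + (5 + B) = 8 + B)
d(c, Y) = √(Y² + c²)
m(h) = -5 - h
(d(-9, 5)*m(9))*j(8, -5) = (√(5² + (-9)²)*(-5 - 1*9))*(8 + 8) = (√(25 + 81)*(-5 - 9))*16 = (√106*(-14))*16 = -14*√106*16 = -224*√106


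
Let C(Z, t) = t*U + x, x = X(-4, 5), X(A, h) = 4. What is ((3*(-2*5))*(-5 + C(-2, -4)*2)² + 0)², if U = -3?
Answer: 478296900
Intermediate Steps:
x = 4
C(Z, t) = 4 - 3*t (C(Z, t) = t*(-3) + 4 = -3*t + 4 = 4 - 3*t)
((3*(-2*5))*(-5 + C(-2, -4)*2)² + 0)² = ((3*(-2*5))*(-5 + (4 - 3*(-4))*2)² + 0)² = ((3*(-10))*(-5 + (4 + 12)*2)² + 0)² = (-30*(-5 + 16*2)² + 0)² = (-30*(-5 + 32)² + 0)² = (-30*27² + 0)² = (-30*729 + 0)² = (-21870 + 0)² = (-21870)² = 478296900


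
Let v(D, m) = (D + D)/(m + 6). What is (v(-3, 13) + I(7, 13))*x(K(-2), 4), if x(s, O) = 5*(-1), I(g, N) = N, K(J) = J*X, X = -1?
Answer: -1205/19 ≈ -63.421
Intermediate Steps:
K(J) = -J (K(J) = J*(-1) = -J)
x(s, O) = -5
v(D, m) = 2*D/(6 + m) (v(D, m) = (2*D)/(6 + m) = 2*D/(6 + m))
(v(-3, 13) + I(7, 13))*x(K(-2), 4) = (2*(-3)/(6 + 13) + 13)*(-5) = (2*(-3)/19 + 13)*(-5) = (2*(-3)*(1/19) + 13)*(-5) = (-6/19 + 13)*(-5) = (241/19)*(-5) = -1205/19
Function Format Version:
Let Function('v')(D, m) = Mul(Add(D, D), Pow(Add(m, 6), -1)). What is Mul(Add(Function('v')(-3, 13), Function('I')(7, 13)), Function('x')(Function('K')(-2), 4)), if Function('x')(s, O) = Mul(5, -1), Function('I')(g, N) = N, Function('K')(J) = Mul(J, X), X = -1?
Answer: Rational(-1205, 19) ≈ -63.421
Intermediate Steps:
Function('K')(J) = Mul(-1, J) (Function('K')(J) = Mul(J, -1) = Mul(-1, J))
Function('x')(s, O) = -5
Function('v')(D, m) = Mul(2, D, Pow(Add(6, m), -1)) (Function('v')(D, m) = Mul(Mul(2, D), Pow(Add(6, m), -1)) = Mul(2, D, Pow(Add(6, m), -1)))
Mul(Add(Function('v')(-3, 13), Function('I')(7, 13)), Function('x')(Function('K')(-2), 4)) = Mul(Add(Mul(2, -3, Pow(Add(6, 13), -1)), 13), -5) = Mul(Add(Mul(2, -3, Pow(19, -1)), 13), -5) = Mul(Add(Mul(2, -3, Rational(1, 19)), 13), -5) = Mul(Add(Rational(-6, 19), 13), -5) = Mul(Rational(241, 19), -5) = Rational(-1205, 19)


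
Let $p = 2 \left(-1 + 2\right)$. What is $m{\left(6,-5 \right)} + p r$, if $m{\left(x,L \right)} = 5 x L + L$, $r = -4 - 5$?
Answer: $-173$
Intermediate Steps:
$r = -9$ ($r = -4 - 5 = -9$)
$m{\left(x,L \right)} = L + 5 L x$ ($m{\left(x,L \right)} = 5 L x + L = L + 5 L x$)
$p = 2$ ($p = 2 \cdot 1 = 2$)
$m{\left(6,-5 \right)} + p r = - 5 \left(1 + 5 \cdot 6\right) + 2 \left(-9\right) = - 5 \left(1 + 30\right) - 18 = \left(-5\right) 31 - 18 = -155 - 18 = -173$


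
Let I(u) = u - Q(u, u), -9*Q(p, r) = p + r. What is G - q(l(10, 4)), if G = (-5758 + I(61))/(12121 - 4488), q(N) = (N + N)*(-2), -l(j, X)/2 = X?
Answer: -2249455/68697 ≈ -32.745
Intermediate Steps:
l(j, X) = -2*X
Q(p, r) = -p/9 - r/9 (Q(p, r) = -(p + r)/9 = -p/9 - r/9)
q(N) = -4*N (q(N) = (2*N)*(-2) = -4*N)
I(u) = 11*u/9 (I(u) = u - (-u/9 - u/9) = u - (-2)*u/9 = u + 2*u/9 = 11*u/9)
G = -51151/68697 (G = (-5758 + (11/9)*61)/(12121 - 4488) = (-5758 + 671/9)/7633 = -51151/9*1/7633 = -51151/68697 ≈ -0.74459)
G - q(l(10, 4)) = -51151/68697 - (-4)*(-2*4) = -51151/68697 - (-4)*(-8) = -51151/68697 - 1*32 = -51151/68697 - 32 = -2249455/68697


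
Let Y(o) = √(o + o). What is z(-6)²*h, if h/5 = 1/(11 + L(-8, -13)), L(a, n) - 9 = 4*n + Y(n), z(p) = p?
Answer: -192/35 - 6*I*√26/35 ≈ -5.4857 - 0.87412*I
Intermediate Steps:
Y(o) = √2*√o (Y(o) = √(2*o) = √2*√o)
L(a, n) = 9 + 4*n + √2*√n (L(a, n) = 9 + (4*n + √2*√n) = 9 + 4*n + √2*√n)
h = 5/(-32 + I*√26) (h = 5/(11 + (9 + 4*(-13) + √2*√(-13))) = 5/(11 + (9 - 52 + √2*(I*√13))) = 5/(11 + (9 - 52 + I*√26)) = 5/(11 + (-43 + I*√26)) = 5/(-32 + I*√26) ≈ -0.15238 - 0.024281*I)
z(-6)²*h = (-6)²*(-16/105 - I*√26/210) = 36*(-16/105 - I*√26/210) = -192/35 - 6*I*√26/35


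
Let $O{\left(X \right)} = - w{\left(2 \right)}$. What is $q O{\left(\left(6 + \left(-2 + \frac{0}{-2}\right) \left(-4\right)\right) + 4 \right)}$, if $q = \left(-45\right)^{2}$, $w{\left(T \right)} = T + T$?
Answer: $-8100$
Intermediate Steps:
$w{\left(T \right)} = 2 T$
$q = 2025$
$O{\left(X \right)} = -4$ ($O{\left(X \right)} = - 2 \cdot 2 = \left(-1\right) 4 = -4$)
$q O{\left(\left(6 + \left(-2 + \frac{0}{-2}\right) \left(-4\right)\right) + 4 \right)} = 2025 \left(-4\right) = -8100$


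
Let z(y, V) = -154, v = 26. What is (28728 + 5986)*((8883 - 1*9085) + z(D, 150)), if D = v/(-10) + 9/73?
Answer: -12358184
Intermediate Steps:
D = -904/365 (D = 26/(-10) + 9/73 = 26*(-⅒) + 9*(1/73) = -13/5 + 9/73 = -904/365 ≈ -2.4767)
(28728 + 5986)*((8883 - 1*9085) + z(D, 150)) = (28728 + 5986)*((8883 - 1*9085) - 154) = 34714*((8883 - 9085) - 154) = 34714*(-202 - 154) = 34714*(-356) = -12358184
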